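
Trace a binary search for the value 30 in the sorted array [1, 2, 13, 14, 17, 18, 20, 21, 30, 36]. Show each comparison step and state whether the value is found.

Binary search for 30 in [1, 2, 13, 14, 17, 18, 20, 21, 30, 36]:

lo=0, hi=9, mid=4, arr[mid]=17 -> 17 < 30, search right half
lo=5, hi=9, mid=7, arr[mid]=21 -> 21 < 30, search right half
lo=8, hi=9, mid=8, arr[mid]=30 -> Found target at index 8!

Binary search finds 30 at index 8 after 3 comparisons. The search repeatedly halves the search space by comparing with the middle element.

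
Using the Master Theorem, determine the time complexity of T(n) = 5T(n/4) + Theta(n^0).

Master Theorem for T(n) = 5T(n/4) + O(n^0):

a = 5, b = 4, c = 0
log_b(a) = log_4(5) = 1.1610

Case 1: c = 0 < log_4(5) = 1.1610
T(n) = O(n^(log_4 5))

For T(n) = 5T(n/4) + O(n^0): log_4(5) = 1.1610. This is Case 1 of the Master Theorem (c < log_b(a), work dominated by leaves), giving O(n^(log_4 5)).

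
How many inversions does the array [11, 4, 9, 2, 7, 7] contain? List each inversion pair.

Finding inversions in [11, 4, 9, 2, 7, 7]:

(0, 1): arr[0]=11 > arr[1]=4
(0, 2): arr[0]=11 > arr[2]=9
(0, 3): arr[0]=11 > arr[3]=2
(0, 4): arr[0]=11 > arr[4]=7
(0, 5): arr[0]=11 > arr[5]=7
(1, 3): arr[1]=4 > arr[3]=2
(2, 3): arr[2]=9 > arr[3]=2
(2, 4): arr[2]=9 > arr[4]=7
(2, 5): arr[2]=9 > arr[5]=7

Total inversions: 9

The array has 9 inversion(s): (0,1), (0,2), (0,3), (0,4), (0,5), (1,3), (2,3), (2,4), (2,5). Each pair (i,j) satisfies i < j and arr[i] > arr[j].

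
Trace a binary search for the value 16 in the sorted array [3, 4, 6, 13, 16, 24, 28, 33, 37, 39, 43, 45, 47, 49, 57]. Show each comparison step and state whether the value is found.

Binary search for 16 in [3, 4, 6, 13, 16, 24, 28, 33, 37, 39, 43, 45, 47, 49, 57]:

lo=0, hi=14, mid=7, arr[mid]=33 -> 33 > 16, search left half
lo=0, hi=6, mid=3, arr[mid]=13 -> 13 < 16, search right half
lo=4, hi=6, mid=5, arr[mid]=24 -> 24 > 16, search left half
lo=4, hi=4, mid=4, arr[mid]=16 -> Found target at index 4!

Binary search finds 16 at index 4 after 4 comparisons. The search repeatedly halves the search space by comparing with the middle element.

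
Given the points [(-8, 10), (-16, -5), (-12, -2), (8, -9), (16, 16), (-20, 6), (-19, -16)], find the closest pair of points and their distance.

Computing all pairwise distances among 7 points:

d((-8, 10), (-16, -5)) = 17.0
d((-8, 10), (-12, -2)) = 12.6491
d((-8, 10), (8, -9)) = 24.8395
d((-8, 10), (16, 16)) = 24.7386
d((-8, 10), (-20, 6)) = 12.6491
d((-8, 10), (-19, -16)) = 28.2312
d((-16, -5), (-12, -2)) = 5.0 <-- minimum
d((-16, -5), (8, -9)) = 24.3311
d((-16, -5), (16, 16)) = 38.2753
d((-16, -5), (-20, 6)) = 11.7047
d((-16, -5), (-19, -16)) = 11.4018
d((-12, -2), (8, -9)) = 21.1896
d((-12, -2), (16, 16)) = 33.2866
d((-12, -2), (-20, 6)) = 11.3137
d((-12, -2), (-19, -16)) = 15.6525
d((8, -9), (16, 16)) = 26.2488
d((8, -9), (-20, 6)) = 31.7648
d((8, -9), (-19, -16)) = 27.8927
d((16, 16), (-20, 6)) = 37.3631
d((16, 16), (-19, -16)) = 47.4236
d((-20, 6), (-19, -16)) = 22.0227

Closest pair: (-16, -5) and (-12, -2) with distance 5.0

The closest pair is (-16, -5) and (-12, -2) with Euclidean distance 5.0. For 7 points, brute-force pairwise comparison is shown above. For large n, the divide-and-conquer algorithm (sort by x, recurse on halves, check the dividing strip) achieves O(n log n).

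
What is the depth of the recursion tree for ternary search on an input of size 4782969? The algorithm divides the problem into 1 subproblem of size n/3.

For divide and conquer with division factor 3:

Problem sizes at each level:
Level 0: 4782969
Level 1: 1594323
Level 2: 531441
Level 3: 177147
Level 4: 59049
Level 5: 19683
Level 6: 6561
Level 7: 2187
Level 8: 729
Level 9: 243
Level 10: 81
Level 11: 27
Level 12: 9
Level 13: 3
Level 14: 1

The root is level 0 and the size-1 base case is level 14 (the tree spans levels 0 through 14, i.e. 15 levels counting the root), so the depth is the number of divisions: log_3(4782969) = 14

The recursion tree depth is log_3(4782969) = 14. At each level, the problem size is divided by 3, so it takes 14 divisions to reduce to a base case of size 1. The algorithm makes 1 recursive call at each level.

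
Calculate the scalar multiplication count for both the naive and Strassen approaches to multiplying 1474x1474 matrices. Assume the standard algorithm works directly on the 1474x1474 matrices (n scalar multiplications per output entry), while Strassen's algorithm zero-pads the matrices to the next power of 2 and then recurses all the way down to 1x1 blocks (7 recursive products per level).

Matrix multiplication for 1474x1474 matrices:

Strassen's algorithm requires power-of-2 dimensions. Pad 1474x1474 to 2048x2048 (next power of 2).

Standard algorithm: 1474^3 = 3202524424 multiplications
Strassen's algorithm: 7^(log2(2048)) = 7^11 = 1977326743 multiplications
Savings: 3202524424 - 1977326743 = 1225197681 multiplications

Standard: 3202524424 multiplications (1474^3). Strassen: 1977326743 multiplications (7^11, after padding to 2048x2048). Strassen reduces 8 recursive multiplications to 7 at each level.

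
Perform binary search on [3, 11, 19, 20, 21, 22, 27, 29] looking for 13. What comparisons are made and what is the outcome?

Binary search for 13 in [3, 11, 19, 20, 21, 22, 27, 29]:

lo=0, hi=7, mid=3, arr[mid]=20 -> 20 > 13, search left half
lo=0, hi=2, mid=1, arr[mid]=11 -> 11 < 13, search right half
lo=2, hi=2, mid=2, arr[mid]=19 -> 19 > 13, search left half
lo=2 > hi=1, target 13 not found

Binary search determines that 13 is not in the array after 3 comparisons. The search space was exhausted without finding the target.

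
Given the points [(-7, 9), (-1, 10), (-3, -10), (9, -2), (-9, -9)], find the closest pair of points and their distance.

Computing all pairwise distances among 5 points:

d((-7, 9), (-1, 10)) = 6.0828 <-- minimum
d((-7, 9), (-3, -10)) = 19.4165
d((-7, 9), (9, -2)) = 19.4165
d((-7, 9), (-9, -9)) = 18.1108
d((-1, 10), (-3, -10)) = 20.0998
d((-1, 10), (9, -2)) = 15.6205
d((-1, 10), (-9, -9)) = 20.6155
d((-3, -10), (9, -2)) = 14.4222
d((-3, -10), (-9, -9)) = 6.0828 <-- minimum
d((9, -2), (-9, -9)) = 19.3132

Minimum distance: 6.0828 (tie among 2 pairs: (-7, 9) and (-1, 10); (-3, -10) and (-9, -9))

The minimum Euclidean distance is 6.0828. There is a tie: 2 pairs achieve this minimum — (-7, 9) and (-1, 10); (-3, -10) and (-9, -9). Any of these is a valid closest pair. For 5 points, brute-force pairwise comparison is shown above. For large n, the divide-and-conquer algorithm (sort by x, recurse on halves, check the dividing strip) achieves O(n log n).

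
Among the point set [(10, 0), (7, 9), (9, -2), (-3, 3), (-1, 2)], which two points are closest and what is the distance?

Computing all pairwise distances among 5 points:

d((10, 0), (7, 9)) = 9.4868
d((10, 0), (9, -2)) = 2.2361 <-- minimum
d((10, 0), (-3, 3)) = 13.3417
d((10, 0), (-1, 2)) = 11.1803
d((7, 9), (9, -2)) = 11.1803
d((7, 9), (-3, 3)) = 11.6619
d((7, 9), (-1, 2)) = 10.6301
d((9, -2), (-3, 3)) = 13.0
d((9, -2), (-1, 2)) = 10.7703
d((-3, 3), (-1, 2)) = 2.2361 <-- minimum

Minimum distance: 2.2361 (tie among 2 pairs: (10, 0) and (9, -2); (-3, 3) and (-1, 2))

The minimum Euclidean distance is 2.2361. There is a tie: 2 pairs achieve this minimum — (10, 0) and (9, -2); (-3, 3) and (-1, 2). Any of these is a valid closest pair. For 5 points, brute-force pairwise comparison is shown above. For large n, the divide-and-conquer algorithm (sort by x, recurse on halves, check the dividing strip) achieves O(n log n).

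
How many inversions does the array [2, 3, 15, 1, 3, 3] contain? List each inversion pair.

Finding inversions in [2, 3, 15, 1, 3, 3]:

(0, 3): arr[0]=2 > arr[3]=1
(1, 3): arr[1]=3 > arr[3]=1
(2, 3): arr[2]=15 > arr[3]=1
(2, 4): arr[2]=15 > arr[4]=3
(2, 5): arr[2]=15 > arr[5]=3

Total inversions: 5

The array has 5 inversion(s): (0,3), (1,3), (2,3), (2,4), (2,5). Each pair (i,j) satisfies i < j and arr[i] > arr[j].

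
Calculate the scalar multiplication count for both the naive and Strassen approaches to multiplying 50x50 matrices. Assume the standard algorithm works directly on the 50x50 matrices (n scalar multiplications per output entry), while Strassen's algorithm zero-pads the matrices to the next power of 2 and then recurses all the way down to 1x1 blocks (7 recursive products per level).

Matrix multiplication for 50x50 matrices:

Strassen's algorithm requires power-of-2 dimensions. Pad 50x50 to 64x64 (next power of 2).

Standard algorithm: 50^3 = 125000 multiplications
Strassen's algorithm: 7^(log2(64)) = 7^6 = 117649 multiplications
Savings: 125000 - 117649 = 7351 multiplications

Standard: 125000 multiplications (50^3). Strassen: 117649 multiplications (7^6, after padding to 64x64). Strassen reduces 8 recursive multiplications to 7 at each level.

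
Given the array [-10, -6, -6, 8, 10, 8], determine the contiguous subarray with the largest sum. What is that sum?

Using Kadane's algorithm on [-10, -6, -6, 8, 10, 8]:

Scanning through the array:
Position 1 (value -6): max_ending_here = -6, max_so_far = -6
Position 2 (value -6): max_ending_here = -6, max_so_far = -6
Position 3 (value 8): max_ending_here = 8, max_so_far = 8
Position 4 (value 10): max_ending_here = 18, max_so_far = 18
Position 5 (value 8): max_ending_here = 26, max_so_far = 26

Maximum subarray: [8, 10, 8]
Maximum sum: 26

The maximum subarray is [8, 10, 8] with sum 26. This subarray runs from index 3 to index 5.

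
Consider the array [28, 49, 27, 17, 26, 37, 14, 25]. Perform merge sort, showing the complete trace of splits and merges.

Merge sort trace:

Split: [28, 49, 27, 17, 26, 37, 14, 25] -> [28, 49, 27, 17] and [26, 37, 14, 25]
  Split: [28, 49, 27, 17] -> [28, 49] and [27, 17]
    Split: [28, 49] -> [28] and [49]
    Merge: [28] + [49] -> [28, 49]
    Split: [27, 17] -> [27] and [17]
    Merge: [27] + [17] -> [17, 27]
  Merge: [28, 49] + [17, 27] -> [17, 27, 28, 49]
  Split: [26, 37, 14, 25] -> [26, 37] and [14, 25]
    Split: [26, 37] -> [26] and [37]
    Merge: [26] + [37] -> [26, 37]
    Split: [14, 25] -> [14] and [25]
    Merge: [14] + [25] -> [14, 25]
  Merge: [26, 37] + [14, 25] -> [14, 25, 26, 37]
Merge: [17, 27, 28, 49] + [14, 25, 26, 37] -> [14, 17, 25, 26, 27, 28, 37, 49]

Final sorted array: [14, 17, 25, 26, 27, 28, 37, 49]

The merge sort proceeds by recursively splitting the array and merging sorted halves.
After all merges, the sorted array is [14, 17, 25, 26, 27, 28, 37, 49].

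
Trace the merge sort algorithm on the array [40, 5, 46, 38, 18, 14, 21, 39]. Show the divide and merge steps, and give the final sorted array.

Merge sort trace:

Split: [40, 5, 46, 38, 18, 14, 21, 39] -> [40, 5, 46, 38] and [18, 14, 21, 39]
  Split: [40, 5, 46, 38] -> [40, 5] and [46, 38]
    Split: [40, 5] -> [40] and [5]
    Merge: [40] + [5] -> [5, 40]
    Split: [46, 38] -> [46] and [38]
    Merge: [46] + [38] -> [38, 46]
  Merge: [5, 40] + [38, 46] -> [5, 38, 40, 46]
  Split: [18, 14, 21, 39] -> [18, 14] and [21, 39]
    Split: [18, 14] -> [18] and [14]
    Merge: [18] + [14] -> [14, 18]
    Split: [21, 39] -> [21] and [39]
    Merge: [21] + [39] -> [21, 39]
  Merge: [14, 18] + [21, 39] -> [14, 18, 21, 39]
Merge: [5, 38, 40, 46] + [14, 18, 21, 39] -> [5, 14, 18, 21, 38, 39, 40, 46]

Final sorted array: [5, 14, 18, 21, 38, 39, 40, 46]

The merge sort proceeds by recursively splitting the array and merging sorted halves.
After all merges, the sorted array is [5, 14, 18, 21, 38, 39, 40, 46].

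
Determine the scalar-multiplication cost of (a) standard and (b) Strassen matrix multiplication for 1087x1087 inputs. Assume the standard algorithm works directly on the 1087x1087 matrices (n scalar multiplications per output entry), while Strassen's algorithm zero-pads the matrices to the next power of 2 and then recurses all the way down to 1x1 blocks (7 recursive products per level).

Matrix multiplication for 1087x1087 matrices:

Strassen's algorithm requires power-of-2 dimensions. Pad 1087x1087 to 2048x2048 (next power of 2).

Standard algorithm: 1087^3 = 1284365503 multiplications
Strassen's algorithm: 7^(log2(2048)) = 7^11 = 1977326743 multiplications
Difference: 1284365503 - 1977326743 = -692961240 (Strassen uses MORE here due to padding overhead — for small or just-over-power-of-2 n, padding can outweigh the per-level savings)

Standard: 1284365503 multiplications (1087^3). Strassen: 1977326743 multiplications (7^11, after padding to 2048x2048). Strassen reduces 8 recursive multiplications to 7 at each level.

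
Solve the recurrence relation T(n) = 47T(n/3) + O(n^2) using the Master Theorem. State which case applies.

Master Theorem for T(n) = 47T(n/3) + O(n^2):

a = 47, b = 3, c = 2
log_b(a) = log_3(47) = 3.5046

Case 1: c = 2 < log_3(47) = 3.5046
T(n) = O(n^(log_3 47))

For T(n) = 47T(n/3) + O(n^2): log_3(47) = 3.5046. This is Case 1 of the Master Theorem (c < log_b(a), work dominated by leaves), giving O(n^(log_3 47)).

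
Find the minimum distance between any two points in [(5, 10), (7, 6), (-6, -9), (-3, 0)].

Computing all pairwise distances among 4 points:

d((5, 10), (7, 6)) = 4.4721 <-- minimum
d((5, 10), (-6, -9)) = 21.9545
d((5, 10), (-3, 0)) = 12.8062
d((7, 6), (-6, -9)) = 19.8494
d((7, 6), (-3, 0)) = 11.6619
d((-6, -9), (-3, 0)) = 9.4868

Closest pair: (5, 10) and (7, 6) with distance 4.4721

The closest pair is (5, 10) and (7, 6) with Euclidean distance 4.4721. For 4 points, brute-force pairwise comparison is shown above. For large n, the divide-and-conquer algorithm (sort by x, recurse on halves, check the dividing strip) achieves O(n log n).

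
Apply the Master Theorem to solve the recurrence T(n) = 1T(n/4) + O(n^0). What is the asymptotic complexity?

Master Theorem for T(n) = 1T(n/4) + O(n^0):

a = 1, b = 4, c = 0
log_b(a) = log_4(1) = 0.0000

Case 2: c = 0 = log_4(1) = 0.0000
T(n) = O(n^0 log n) = O(log n)

For T(n) = 1T(n/4) + O(n^0): log_4(1) = 0.0000. This is Case 2 of the Master Theorem (c = log_b(a), equal work at all levels), giving O(log n).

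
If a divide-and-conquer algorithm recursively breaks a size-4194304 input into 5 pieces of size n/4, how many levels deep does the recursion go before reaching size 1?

For divide and conquer with division factor 4:

Problem sizes at each level:
Level 0: 4194304
Level 1: 1048576
Level 2: 262144
Level 3: 65536
Level 4: 16384
Level 5: 4096
Level 6: 1024
Level 7: 256
Level 8: 64
Level 9: 16
Level 10: 4
Level 11: 1

The root is level 0 and the size-1 base case is level 11 (the tree spans levels 0 through 11, i.e. 12 levels counting the root), so the depth is the number of divisions: log_4(4194304) = 11

The recursion tree depth is log_4(4194304) = 11. At each level, the problem size is divided by 4, so it takes 11 divisions to reduce to a base case of size 1. The algorithm makes 5 recursive calls at each level.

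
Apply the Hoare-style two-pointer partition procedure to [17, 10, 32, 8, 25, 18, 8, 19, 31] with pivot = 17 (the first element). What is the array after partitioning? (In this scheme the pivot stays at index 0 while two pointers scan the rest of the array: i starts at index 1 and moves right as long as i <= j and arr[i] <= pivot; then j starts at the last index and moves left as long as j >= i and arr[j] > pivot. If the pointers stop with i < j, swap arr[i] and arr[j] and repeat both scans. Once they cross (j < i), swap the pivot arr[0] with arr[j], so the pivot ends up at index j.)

Hoare-style two-pointer partition with pivot = 17:

Initial array: [17, 10, 32, 8, 25, 18, 8, 19, 31]

Pointers start at i = 1, j = 8.
i stops at index 2 (arr[2]=32 > 17), j stops at index 6 (arr[6]=8 <= 17): swap arr[2] and arr[6], array becomes [17, 10, 8, 8, 25, 18, 32, 19, 31]
i ends at 4, j ends at 3: the pointers have crossed (j < i), so scanning stops.

Swap pivot arr[0] with arr[3] to place pivot at position 3: [8, 10, 8, 17, 25, 18, 32, 19, 31]
Pivot position: 3

After partitioning with pivot 17, the array becomes [8, 10, 8, 17, 25, 18, 32, 19, 31]. The pivot is placed at index 3. All elements to the left of the pivot are <= 17, and all elements to the right are > 17.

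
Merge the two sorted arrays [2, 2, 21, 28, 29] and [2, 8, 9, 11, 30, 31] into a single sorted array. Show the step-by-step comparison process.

Merging process:

Compare 2 vs 2: take 2 from left. Merged: [2]
Compare 2 vs 2: take 2 from left. Merged: [2, 2]
Compare 21 vs 2: take 2 from right. Merged: [2, 2, 2]
Compare 21 vs 8: take 8 from right. Merged: [2, 2, 2, 8]
Compare 21 vs 9: take 9 from right. Merged: [2, 2, 2, 8, 9]
Compare 21 vs 11: take 11 from right. Merged: [2, 2, 2, 8, 9, 11]
Compare 21 vs 30: take 21 from left. Merged: [2, 2, 2, 8, 9, 11, 21]
Compare 28 vs 30: take 28 from left. Merged: [2, 2, 2, 8, 9, 11, 21, 28]
Compare 29 vs 30: take 29 from left. Merged: [2, 2, 2, 8, 9, 11, 21, 28, 29]
Append remaining from right: [30, 31]. Merged: [2, 2, 2, 8, 9, 11, 21, 28, 29, 30, 31]

Final merged array: [2, 2, 2, 8, 9, 11, 21, 28, 29, 30, 31]
Total comparisons: 9

The merged array is [2, 2, 2, 8, 9, 11, 21, 28, 29, 30, 31], requiring 9 comparisons. The merge step runs in O(n) time where n is the total number of elements.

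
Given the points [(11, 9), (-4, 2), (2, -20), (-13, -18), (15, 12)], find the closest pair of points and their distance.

Computing all pairwise distances among 5 points:

d((11, 9), (-4, 2)) = 16.5529
d((11, 9), (2, -20)) = 30.3645
d((11, 9), (-13, -18)) = 36.1248
d((11, 9), (15, 12)) = 5.0 <-- minimum
d((-4, 2), (2, -20)) = 22.8035
d((-4, 2), (-13, -18)) = 21.9317
d((-4, 2), (15, 12)) = 21.4709
d((2, -20), (-13, -18)) = 15.1327
d((2, -20), (15, 12)) = 34.5398
d((-13, -18), (15, 12)) = 41.0366

Closest pair: (11, 9) and (15, 12) with distance 5.0

The closest pair is (11, 9) and (15, 12) with Euclidean distance 5.0. For 5 points, brute-force pairwise comparison is shown above. For large n, the divide-and-conquer algorithm (sort by x, recurse on halves, check the dividing strip) achieves O(n log n).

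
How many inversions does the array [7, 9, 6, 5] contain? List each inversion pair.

Finding inversions in [7, 9, 6, 5]:

(0, 2): arr[0]=7 > arr[2]=6
(0, 3): arr[0]=7 > arr[3]=5
(1, 2): arr[1]=9 > arr[2]=6
(1, 3): arr[1]=9 > arr[3]=5
(2, 3): arr[2]=6 > arr[3]=5

Total inversions: 5

The array has 5 inversion(s): (0,2), (0,3), (1,2), (1,3), (2,3). Each pair (i,j) satisfies i < j and arr[i] > arr[j].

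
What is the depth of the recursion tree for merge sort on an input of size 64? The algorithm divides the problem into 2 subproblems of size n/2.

For divide and conquer with division factor 2:

Problem sizes at each level:
Level 0: 64
Level 1: 32
Level 2: 16
Level 3: 8
Level 4: 4
Level 5: 2
Level 6: 1

The root is level 0 and the size-1 base case is level 6 (the tree spans levels 0 through 6, i.e. 7 levels counting the root), so the depth is the number of divisions: log_2(64) = 6

The recursion tree depth is log_2(64) = 6. At each level, the problem size is divided by 2, so it takes 6 divisions to reduce to a base case of size 1. The algorithm makes 2 recursive calls at each level.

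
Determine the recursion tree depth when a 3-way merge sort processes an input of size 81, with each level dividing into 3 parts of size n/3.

For divide and conquer with division factor 3:

Problem sizes at each level:
Level 0: 81
Level 1: 27
Level 2: 9
Level 3: 3
Level 4: 1

The root is level 0 and the size-1 base case is level 4 (the tree spans levels 0 through 4, i.e. 5 levels counting the root), so the depth is the number of divisions: log_3(81) = 4

The recursion tree depth is log_3(81) = 4. At each level, the problem size is divided by 3, so it takes 4 divisions to reduce to a base case of size 1. The algorithm makes 3 recursive calls at each level.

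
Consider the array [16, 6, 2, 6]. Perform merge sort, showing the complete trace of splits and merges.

Merge sort trace:

Split: [16, 6, 2, 6] -> [16, 6] and [2, 6]
  Split: [16, 6] -> [16] and [6]
  Merge: [16] + [6] -> [6, 16]
  Split: [2, 6] -> [2] and [6]
  Merge: [2] + [6] -> [2, 6]
Merge: [6, 16] + [2, 6] -> [2, 6, 6, 16]

Final sorted array: [2, 6, 6, 16]

The merge sort proceeds by recursively splitting the array and merging sorted halves.
After all merges, the sorted array is [2, 6, 6, 16].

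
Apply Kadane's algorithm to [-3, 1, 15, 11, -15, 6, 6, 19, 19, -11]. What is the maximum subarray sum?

Using Kadane's algorithm on [-3, 1, 15, 11, -15, 6, 6, 19, 19, -11]:

Scanning through the array:
Position 1 (value 1): max_ending_here = 1, max_so_far = 1
Position 2 (value 15): max_ending_here = 16, max_so_far = 16
Position 3 (value 11): max_ending_here = 27, max_so_far = 27
Position 4 (value -15): max_ending_here = 12, max_so_far = 27
Position 5 (value 6): max_ending_here = 18, max_so_far = 27
Position 6 (value 6): max_ending_here = 24, max_so_far = 27
Position 7 (value 19): max_ending_here = 43, max_so_far = 43
Position 8 (value 19): max_ending_here = 62, max_so_far = 62
Position 9 (value -11): max_ending_here = 51, max_so_far = 62

Maximum subarray: [1, 15, 11, -15, 6, 6, 19, 19]
Maximum sum: 62

The maximum subarray is [1, 15, 11, -15, 6, 6, 19, 19] with sum 62. This subarray runs from index 1 to index 8.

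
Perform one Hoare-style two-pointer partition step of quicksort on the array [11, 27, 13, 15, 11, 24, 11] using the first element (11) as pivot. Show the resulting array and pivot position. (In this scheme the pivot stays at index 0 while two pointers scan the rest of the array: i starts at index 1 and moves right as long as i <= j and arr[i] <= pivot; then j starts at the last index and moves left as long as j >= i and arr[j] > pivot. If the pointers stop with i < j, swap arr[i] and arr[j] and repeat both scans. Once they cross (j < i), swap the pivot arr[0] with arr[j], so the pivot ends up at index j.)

Hoare-style two-pointer partition with pivot = 11:

Initial array: [11, 27, 13, 15, 11, 24, 11]

Pointers start at i = 1, j = 6.
i stops at index 1 (arr[1]=27 > 11), j stops at index 6 (arr[6]=11 <= 11): swap arr[1] and arr[6], array becomes [11, 11, 13, 15, 11, 24, 27]
i stops at index 2 (arr[2]=13 > 11), j stops at index 4 (arr[4]=11 <= 11): swap arr[2] and arr[4], array becomes [11, 11, 11, 15, 13, 24, 27]
i ends at 3, j ends at 2: the pointers have crossed (j < i), so scanning stops.

Swap pivot arr[0] with arr[2] to place pivot at position 2: [11, 11, 11, 15, 13, 24, 27]
Pivot position: 2

After partitioning with pivot 11, the array becomes [11, 11, 11, 15, 13, 24, 27]. The pivot is placed at index 2. All elements to the left of the pivot are <= 11, and all elements to the right are > 11.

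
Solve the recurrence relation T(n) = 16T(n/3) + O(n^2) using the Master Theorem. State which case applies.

Master Theorem for T(n) = 16T(n/3) + O(n^2):

a = 16, b = 3, c = 2
log_b(a) = log_3(16) = 2.5237

Case 1: c = 2 < log_3(16) = 2.5237
T(n) = O(n^(log_3 16))

For T(n) = 16T(n/3) + O(n^2): log_3(16) = 2.5237. This is Case 1 of the Master Theorem (c < log_b(a), work dominated by leaves), giving O(n^(log_3 16)).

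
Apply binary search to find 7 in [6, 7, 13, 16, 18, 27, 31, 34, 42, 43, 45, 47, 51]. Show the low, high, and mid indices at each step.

Binary search for 7 in [6, 7, 13, 16, 18, 27, 31, 34, 42, 43, 45, 47, 51]:

lo=0, hi=12, mid=6, arr[mid]=31 -> 31 > 7, search left half
lo=0, hi=5, mid=2, arr[mid]=13 -> 13 > 7, search left half
lo=0, hi=1, mid=0, arr[mid]=6 -> 6 < 7, search right half
lo=1, hi=1, mid=1, arr[mid]=7 -> Found target at index 1!

Binary search finds 7 at index 1 after 4 comparisons. The search repeatedly halves the search space by comparing with the middle element.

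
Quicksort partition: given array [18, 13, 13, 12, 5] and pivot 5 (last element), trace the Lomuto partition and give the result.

Lomuto partition with pivot = 5:

Initial array: [18, 13, 13, 12, 5]

arr[0]=18 > 5: no swap
arr[1]=13 > 5: no swap
arr[2]=13 > 5: no swap
arr[3]=12 > 5: no swap

Place pivot at position 0: [5, 13, 13, 12, 18]
Pivot position: 0

After partitioning with pivot 5, the array becomes [5, 13, 13, 12, 18]. The pivot is placed at index 0. All elements to the left of the pivot are <= 5, and all elements to the right are > 5.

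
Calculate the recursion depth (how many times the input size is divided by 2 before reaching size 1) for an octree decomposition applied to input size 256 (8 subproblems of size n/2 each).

For divide and conquer with division factor 2:

Problem sizes at each level:
Level 0: 256
Level 1: 128
Level 2: 64
Level 3: 32
Level 4: 16
Level 5: 8
Level 6: 4
Level 7: 2
Level 8: 1

The root is level 0 and the size-1 base case is level 8 (the tree spans levels 0 through 8, i.e. 9 levels counting the root), so the depth is the number of divisions: log_2(256) = 8

The recursion tree depth is log_2(256) = 8. At each level, the problem size is divided by 2, so it takes 8 divisions to reduce to a base case of size 1. The algorithm makes 8 recursive calls at each level.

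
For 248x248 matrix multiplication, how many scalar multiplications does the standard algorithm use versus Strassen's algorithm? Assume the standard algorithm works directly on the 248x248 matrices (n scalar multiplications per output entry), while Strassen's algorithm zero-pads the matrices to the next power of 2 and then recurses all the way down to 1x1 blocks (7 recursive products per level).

Matrix multiplication for 248x248 matrices:

Strassen's algorithm requires power-of-2 dimensions. Pad 248x248 to 256x256 (next power of 2).

Standard algorithm: 248^3 = 15252992 multiplications
Strassen's algorithm: 7^(log2(256)) = 7^8 = 5764801 multiplications
Savings: 15252992 - 5764801 = 9488191 multiplications

Standard: 15252992 multiplications (248^3). Strassen: 5764801 multiplications (7^8, after padding to 256x256). Strassen reduces 8 recursive multiplications to 7 at each level.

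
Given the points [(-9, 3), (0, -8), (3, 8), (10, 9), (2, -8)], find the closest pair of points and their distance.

Computing all pairwise distances among 5 points:

d((-9, 3), (0, -8)) = 14.2127
d((-9, 3), (3, 8)) = 13.0
d((-9, 3), (10, 9)) = 19.9249
d((-9, 3), (2, -8)) = 15.5563
d((0, -8), (3, 8)) = 16.2788
d((0, -8), (10, 9)) = 19.7231
d((0, -8), (2, -8)) = 2.0 <-- minimum
d((3, 8), (10, 9)) = 7.0711
d((3, 8), (2, -8)) = 16.0312
d((10, 9), (2, -8)) = 18.7883

Closest pair: (0, -8) and (2, -8) with distance 2.0

The closest pair is (0, -8) and (2, -8) with Euclidean distance 2.0. For 5 points, brute-force pairwise comparison is shown above. For large n, the divide-and-conquer algorithm (sort by x, recurse on halves, check the dividing strip) achieves O(n log n).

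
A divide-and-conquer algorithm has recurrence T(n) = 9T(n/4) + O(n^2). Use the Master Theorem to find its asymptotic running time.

Master Theorem for T(n) = 9T(n/4) + O(n^2):

a = 9, b = 4, c = 2
log_b(a) = log_4(9) = 1.5850

Case 3: c = 2 > log_4(9) = 1.5850
T(n) = O(n^2) = O(n^2)

For T(n) = 9T(n/4) + O(n^2): log_4(9) = 1.5850. This is Case 3 of the Master Theorem (c > log_b(a), work dominated by root), giving O(n^2).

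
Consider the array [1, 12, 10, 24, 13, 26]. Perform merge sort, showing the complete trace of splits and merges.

Merge sort trace:

Split: [1, 12, 10, 24, 13, 26] -> [1, 12, 10] and [24, 13, 26]
  Split: [1, 12, 10] -> [1] and [12, 10]
    Split: [12, 10] -> [12] and [10]
    Merge: [12] + [10] -> [10, 12]
  Merge: [1] + [10, 12] -> [1, 10, 12]
  Split: [24, 13, 26] -> [24] and [13, 26]
    Split: [13, 26] -> [13] and [26]
    Merge: [13] + [26] -> [13, 26]
  Merge: [24] + [13, 26] -> [13, 24, 26]
Merge: [1, 10, 12] + [13, 24, 26] -> [1, 10, 12, 13, 24, 26]

Final sorted array: [1, 10, 12, 13, 24, 26]

The merge sort proceeds by recursively splitting the array and merging sorted halves.
After all merges, the sorted array is [1, 10, 12, 13, 24, 26].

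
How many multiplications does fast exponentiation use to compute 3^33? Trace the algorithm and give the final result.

Computing 3^33 by squaring (build up from 3^1; each line after the first costs one multiplication):

3^1 = 3
3^2 = (3^1)^2 = 3^2 = 9
3^4 = (3^2)^2 = 9^2 = 81
3^8 = (3^4)^2 = 81^2 = 6561
3^16 = (3^8)^2 = 6561^2 = 43046721
3^32 = (3^16)^2 = 43046721^2 = 1853020188851841
3^33 = 3 * 3^32 = 3 * 1853020188851841 = 5559060566555523

Result: 5559060566555523
Multiplications needed: 6 (6 lines after 3^1)

3^33 = 5559060566555523. Using exponentiation by squaring, this requires 6 multiplications. The key idea: if the exponent is even, square the half-power; if odd, multiply by the base once.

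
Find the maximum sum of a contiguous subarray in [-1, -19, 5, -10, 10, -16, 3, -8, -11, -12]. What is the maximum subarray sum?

Using Kadane's algorithm on [-1, -19, 5, -10, 10, -16, 3, -8, -11, -12]:

Scanning through the array:
Position 1 (value -19): max_ending_here = -19, max_so_far = -1
Position 2 (value 5): max_ending_here = 5, max_so_far = 5
Position 3 (value -10): max_ending_here = -5, max_so_far = 5
Position 4 (value 10): max_ending_here = 10, max_so_far = 10
Position 5 (value -16): max_ending_here = -6, max_so_far = 10
Position 6 (value 3): max_ending_here = 3, max_so_far = 10
Position 7 (value -8): max_ending_here = -5, max_so_far = 10
Position 8 (value -11): max_ending_here = -11, max_so_far = 10
Position 9 (value -12): max_ending_here = -12, max_so_far = 10

Maximum subarray: [10]
Maximum sum: 10

The maximum subarray is [10] with sum 10. This subarray runs from index 4 to index 4.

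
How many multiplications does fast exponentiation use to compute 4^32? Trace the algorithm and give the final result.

Computing 4^32 by squaring (build up from 4^1; each line after the first costs one multiplication):

4^1 = 4
4^2 = (4^1)^2 = 4^2 = 16
4^4 = (4^2)^2 = 16^2 = 256
4^8 = (4^4)^2 = 256^2 = 65536
4^16 = (4^8)^2 = 65536^2 = 4294967296
4^32 = (4^16)^2 = 4294967296^2 = 18446744073709551616

Result: 18446744073709551616
Multiplications needed: 5 (5 lines after 4^1)

4^32 = 18446744073709551616. Using exponentiation by squaring, this requires 5 multiplications. The key idea: if the exponent is even, square the half-power; if odd, multiply by the base once.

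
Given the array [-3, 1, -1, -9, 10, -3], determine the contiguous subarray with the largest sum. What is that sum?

Using Kadane's algorithm on [-3, 1, -1, -9, 10, -3]:

Scanning through the array:
Position 1 (value 1): max_ending_here = 1, max_so_far = 1
Position 2 (value -1): max_ending_here = 0, max_so_far = 1
Position 3 (value -9): max_ending_here = -9, max_so_far = 1
Position 4 (value 10): max_ending_here = 10, max_so_far = 10
Position 5 (value -3): max_ending_here = 7, max_so_far = 10

Maximum subarray: [10]
Maximum sum: 10

The maximum subarray is [10] with sum 10. This subarray runs from index 4 to index 4.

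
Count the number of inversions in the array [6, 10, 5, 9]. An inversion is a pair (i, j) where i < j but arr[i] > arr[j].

Finding inversions in [6, 10, 5, 9]:

(0, 2): arr[0]=6 > arr[2]=5
(1, 2): arr[1]=10 > arr[2]=5
(1, 3): arr[1]=10 > arr[3]=9

Total inversions: 3

The array has 3 inversion(s): (0,2), (1,2), (1,3). Each pair (i,j) satisfies i < j and arr[i] > arr[j].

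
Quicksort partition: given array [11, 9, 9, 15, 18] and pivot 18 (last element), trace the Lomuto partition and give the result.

Lomuto partition with pivot = 18:

Initial array: [11, 9, 9, 15, 18]

arr[0]=11 <= 18: swap with position 0, array becomes [11, 9, 9, 15, 18]
arr[1]=9 <= 18: swap with position 1, array becomes [11, 9, 9, 15, 18]
arr[2]=9 <= 18: swap with position 2, array becomes [11, 9, 9, 15, 18]
arr[3]=15 <= 18: swap with position 3, array becomes [11, 9, 9, 15, 18]

Place pivot at position 4: [11, 9, 9, 15, 18]
Pivot position: 4

After partitioning with pivot 18, the array becomes [11, 9, 9, 15, 18]. The pivot is placed at index 4. All elements to the left of the pivot are <= 18, and all elements to the right are > 18.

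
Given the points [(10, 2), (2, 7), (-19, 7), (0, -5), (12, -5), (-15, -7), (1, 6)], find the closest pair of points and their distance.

Computing all pairwise distances among 7 points:

d((10, 2), (2, 7)) = 9.434
d((10, 2), (-19, 7)) = 29.4279
d((10, 2), (0, -5)) = 12.2066
d((10, 2), (12, -5)) = 7.2801
d((10, 2), (-15, -7)) = 26.5707
d((10, 2), (1, 6)) = 9.8489
d((2, 7), (-19, 7)) = 21.0
d((2, 7), (0, -5)) = 12.1655
d((2, 7), (12, -5)) = 15.6205
d((2, 7), (-15, -7)) = 22.0227
d((2, 7), (1, 6)) = 1.4142 <-- minimum
d((-19, 7), (0, -5)) = 22.4722
d((-19, 7), (12, -5)) = 33.2415
d((-19, 7), (-15, -7)) = 14.5602
d((-19, 7), (1, 6)) = 20.025
d((0, -5), (12, -5)) = 12.0
d((0, -5), (-15, -7)) = 15.1327
d((0, -5), (1, 6)) = 11.0454
d((12, -5), (-15, -7)) = 27.074
d((12, -5), (1, 6)) = 15.5563
d((-15, -7), (1, 6)) = 20.6155

Closest pair: (2, 7) and (1, 6) with distance 1.4142

The closest pair is (2, 7) and (1, 6) with Euclidean distance 1.4142. For 7 points, brute-force pairwise comparison is shown above. For large n, the divide-and-conquer algorithm (sort by x, recurse on halves, check the dividing strip) achieves O(n log n).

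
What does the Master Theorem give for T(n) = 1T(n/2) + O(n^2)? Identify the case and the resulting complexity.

Master Theorem for T(n) = 1T(n/2) + O(n^2):

a = 1, b = 2, c = 2
log_b(a) = log_2(1) = 0.0000

Case 3: c = 2 > log_2(1) = 0.0000
T(n) = O(n^2) = O(n^2)

For T(n) = 1T(n/2) + O(n^2): log_2(1) = 0.0000. This is Case 3 of the Master Theorem (c > log_b(a), work dominated by root), giving O(n^2).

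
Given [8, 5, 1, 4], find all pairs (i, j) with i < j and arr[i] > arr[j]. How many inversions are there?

Finding inversions in [8, 5, 1, 4]:

(0, 1): arr[0]=8 > arr[1]=5
(0, 2): arr[0]=8 > arr[2]=1
(0, 3): arr[0]=8 > arr[3]=4
(1, 2): arr[1]=5 > arr[2]=1
(1, 3): arr[1]=5 > arr[3]=4

Total inversions: 5

The array has 5 inversion(s): (0,1), (0,2), (0,3), (1,2), (1,3). Each pair (i,j) satisfies i < j and arr[i] > arr[j].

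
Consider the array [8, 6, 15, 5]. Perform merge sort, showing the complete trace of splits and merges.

Merge sort trace:

Split: [8, 6, 15, 5] -> [8, 6] and [15, 5]
  Split: [8, 6] -> [8] and [6]
  Merge: [8] + [6] -> [6, 8]
  Split: [15, 5] -> [15] and [5]
  Merge: [15] + [5] -> [5, 15]
Merge: [6, 8] + [5, 15] -> [5, 6, 8, 15]

Final sorted array: [5, 6, 8, 15]

The merge sort proceeds by recursively splitting the array and merging sorted halves.
After all merges, the sorted array is [5, 6, 8, 15].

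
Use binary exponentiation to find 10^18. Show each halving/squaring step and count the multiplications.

Computing 10^18 by squaring (build up from 10^1; each line after the first costs one multiplication):

10^1 = 10
10^2 = (10^1)^2 = 10^2 = 100
10^4 = (10^2)^2 = 100^2 = 10000
10^8 = (10^4)^2 = 10000^2 = 100000000
10^9 = 10 * 10^8 = 10 * 100000000 = 1000000000
10^18 = (10^9)^2 = 1000000000^2 = 1000000000000000000

Result: 1000000000000000000
Multiplications needed: 5 (5 lines after 10^1)

10^18 = 1000000000000000000. Using exponentiation by squaring, this requires 5 multiplications. The key idea: if the exponent is even, square the half-power; if odd, multiply by the base once.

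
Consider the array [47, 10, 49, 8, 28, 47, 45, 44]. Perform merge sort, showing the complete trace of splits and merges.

Merge sort trace:

Split: [47, 10, 49, 8, 28, 47, 45, 44] -> [47, 10, 49, 8] and [28, 47, 45, 44]
  Split: [47, 10, 49, 8] -> [47, 10] and [49, 8]
    Split: [47, 10] -> [47] and [10]
    Merge: [47] + [10] -> [10, 47]
    Split: [49, 8] -> [49] and [8]
    Merge: [49] + [8] -> [8, 49]
  Merge: [10, 47] + [8, 49] -> [8, 10, 47, 49]
  Split: [28, 47, 45, 44] -> [28, 47] and [45, 44]
    Split: [28, 47] -> [28] and [47]
    Merge: [28] + [47] -> [28, 47]
    Split: [45, 44] -> [45] and [44]
    Merge: [45] + [44] -> [44, 45]
  Merge: [28, 47] + [44, 45] -> [28, 44, 45, 47]
Merge: [8, 10, 47, 49] + [28, 44, 45, 47] -> [8, 10, 28, 44, 45, 47, 47, 49]

Final sorted array: [8, 10, 28, 44, 45, 47, 47, 49]

The merge sort proceeds by recursively splitting the array and merging sorted halves.
After all merges, the sorted array is [8, 10, 28, 44, 45, 47, 47, 49].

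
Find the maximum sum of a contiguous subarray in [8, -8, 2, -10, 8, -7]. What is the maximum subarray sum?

Using Kadane's algorithm on [8, -8, 2, -10, 8, -7]:

Scanning through the array:
Position 1 (value -8): max_ending_here = 0, max_so_far = 8
Position 2 (value 2): max_ending_here = 2, max_so_far = 8
Position 3 (value -10): max_ending_here = -8, max_so_far = 8
Position 4 (value 8): max_ending_here = 8, max_so_far = 8
Position 5 (value -7): max_ending_here = 1, max_so_far = 8

Maximum subarray: [8]
Maximum sum: 8

The maximum subarray is [8] with sum 8. This subarray runs from index 0 to index 0.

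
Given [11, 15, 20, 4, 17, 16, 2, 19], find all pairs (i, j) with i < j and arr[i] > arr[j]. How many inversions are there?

Finding inversions in [11, 15, 20, 4, 17, 16, 2, 19]:

(0, 3): arr[0]=11 > arr[3]=4
(0, 6): arr[0]=11 > arr[6]=2
(1, 3): arr[1]=15 > arr[3]=4
(1, 6): arr[1]=15 > arr[6]=2
(2, 3): arr[2]=20 > arr[3]=4
(2, 4): arr[2]=20 > arr[4]=17
(2, 5): arr[2]=20 > arr[5]=16
(2, 6): arr[2]=20 > arr[6]=2
(2, 7): arr[2]=20 > arr[7]=19
(3, 6): arr[3]=4 > arr[6]=2
(4, 5): arr[4]=17 > arr[5]=16
(4, 6): arr[4]=17 > arr[6]=2
(5, 6): arr[5]=16 > arr[6]=2

Total inversions: 13

The array has 13 inversion(s): (0,3), (0,6), (1,3), (1,6), (2,3), (2,4), (2,5), (2,6), (2,7), (3,6), (4,5), (4,6), (5,6). Each pair (i,j) satisfies i < j and arr[i] > arr[j].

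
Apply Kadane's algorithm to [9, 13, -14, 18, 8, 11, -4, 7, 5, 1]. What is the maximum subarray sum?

Using Kadane's algorithm on [9, 13, -14, 18, 8, 11, -4, 7, 5, 1]:

Scanning through the array:
Position 1 (value 13): max_ending_here = 22, max_so_far = 22
Position 2 (value -14): max_ending_here = 8, max_so_far = 22
Position 3 (value 18): max_ending_here = 26, max_so_far = 26
Position 4 (value 8): max_ending_here = 34, max_so_far = 34
Position 5 (value 11): max_ending_here = 45, max_so_far = 45
Position 6 (value -4): max_ending_here = 41, max_so_far = 45
Position 7 (value 7): max_ending_here = 48, max_so_far = 48
Position 8 (value 5): max_ending_here = 53, max_so_far = 53
Position 9 (value 1): max_ending_here = 54, max_so_far = 54

Maximum subarray: [9, 13, -14, 18, 8, 11, -4, 7, 5, 1]
Maximum sum: 54

The maximum subarray is [9, 13, -14, 18, 8, 11, -4, 7, 5, 1] with sum 54. This subarray runs from index 0 to index 9.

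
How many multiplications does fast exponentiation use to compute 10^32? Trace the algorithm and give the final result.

Computing 10^32 by squaring (build up from 10^1; each line after the first costs one multiplication):

10^1 = 10
10^2 = (10^1)^2 = 10^2 = 100
10^4 = (10^2)^2 = 100^2 = 10000
10^8 = (10^4)^2 = 10000^2 = 100000000
10^16 = (10^8)^2 = 100000000^2 = 10000000000000000
10^32 = (10^16)^2 = 10000000000000000^2 = 100000000000000000000000000000000

Result: 100000000000000000000000000000000
Multiplications needed: 5 (5 lines after 10^1)

10^32 = 100000000000000000000000000000000. Using exponentiation by squaring, this requires 5 multiplications. The key idea: if the exponent is even, square the half-power; if odd, multiply by the base once.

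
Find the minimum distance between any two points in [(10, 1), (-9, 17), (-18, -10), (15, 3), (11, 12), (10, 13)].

Computing all pairwise distances among 6 points:

d((10, 1), (-9, 17)) = 24.8395
d((10, 1), (-18, -10)) = 30.0832
d((10, 1), (15, 3)) = 5.3852
d((10, 1), (11, 12)) = 11.0454
d((10, 1), (10, 13)) = 12.0
d((-9, 17), (-18, -10)) = 28.4605
d((-9, 17), (15, 3)) = 27.7849
d((-9, 17), (11, 12)) = 20.6155
d((-9, 17), (10, 13)) = 19.4165
d((-18, -10), (15, 3)) = 35.4683
d((-18, -10), (11, 12)) = 36.4005
d((-18, -10), (10, 13)) = 36.2353
d((15, 3), (11, 12)) = 9.8489
d((15, 3), (10, 13)) = 11.1803
d((11, 12), (10, 13)) = 1.4142 <-- minimum

Closest pair: (11, 12) and (10, 13) with distance 1.4142

The closest pair is (11, 12) and (10, 13) with Euclidean distance 1.4142. For 6 points, brute-force pairwise comparison is shown above. For large n, the divide-and-conquer algorithm (sort by x, recurse on halves, check the dividing strip) achieves O(n log n).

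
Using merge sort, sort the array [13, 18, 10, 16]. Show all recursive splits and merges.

Merge sort trace:

Split: [13, 18, 10, 16] -> [13, 18] and [10, 16]
  Split: [13, 18] -> [13] and [18]
  Merge: [13] + [18] -> [13, 18]
  Split: [10, 16] -> [10] and [16]
  Merge: [10] + [16] -> [10, 16]
Merge: [13, 18] + [10, 16] -> [10, 13, 16, 18]

Final sorted array: [10, 13, 16, 18]

The merge sort proceeds by recursively splitting the array and merging sorted halves.
After all merges, the sorted array is [10, 13, 16, 18].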